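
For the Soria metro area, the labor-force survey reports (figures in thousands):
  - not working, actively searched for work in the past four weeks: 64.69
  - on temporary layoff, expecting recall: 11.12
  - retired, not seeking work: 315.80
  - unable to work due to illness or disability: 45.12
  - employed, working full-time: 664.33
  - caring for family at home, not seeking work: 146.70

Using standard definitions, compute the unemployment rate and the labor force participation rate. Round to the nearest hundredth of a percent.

Unemployment rate ≈ 10.24%; labor force participation rate ≈ 59.32%.

Employed = 664.33 thousand.
Unemployed = 64.69 + 11.12 = 75.81 thousand (jobless and actively searching, or on temporary layoff).
Labor force = 664.33 + 75.81 = 740.14 thousand.
Not in labor force = 315.80 + 45.12 + 146.70 = 507.62 thousand (those not working and not actively searching are outside the labor force).
Civilian working-age population = 740.14 + 507.62 = 1,247.76 thousand.
Unemployment rate = 75.81 / 740.14 = 10.24%.
Labor force participation rate = 740.14 / 1,247.76 = 59.32%.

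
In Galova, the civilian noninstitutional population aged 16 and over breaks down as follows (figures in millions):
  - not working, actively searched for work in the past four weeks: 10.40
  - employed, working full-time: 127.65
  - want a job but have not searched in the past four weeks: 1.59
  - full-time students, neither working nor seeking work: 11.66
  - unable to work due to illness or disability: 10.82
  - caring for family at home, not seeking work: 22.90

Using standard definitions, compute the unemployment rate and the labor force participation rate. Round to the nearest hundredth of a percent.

Employed = 127.65 million.
Unemployed = 10.40 million.
Labor force = 127.65 + 10.40 = 138.05 million.
Not in labor force = 1.59 + 11.66 + 10.82 + 22.90 = 46.97 million (those not working and not actively searching are outside the labor force — including those who want a job but have given up searching).
Civilian working-age population = 138.05 + 46.97 = 185.02 million.
Unemployment rate = 10.40 / 138.05 = 7.53%.
Labor force participation rate = 138.05 / 185.02 = 74.61%.

Unemployment rate ≈ 7.53%; labor force participation rate ≈ 74.61%.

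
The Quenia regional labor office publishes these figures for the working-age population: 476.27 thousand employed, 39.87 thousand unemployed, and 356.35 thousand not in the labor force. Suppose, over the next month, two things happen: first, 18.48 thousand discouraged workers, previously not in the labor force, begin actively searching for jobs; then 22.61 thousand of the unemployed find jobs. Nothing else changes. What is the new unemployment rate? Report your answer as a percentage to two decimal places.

New unemployment rate ≈ 6.69%.

Initially, labor force = 476.27 + 39.87 = 516.14 thousand, so u = 39.87/516.14 = 7.72%.
After the first change, unemployed and labor force both rise by 18.48 → E = 476.27, U = 58.35, labor force = 534.62 thousand.
After the second change, unemployed falls and employed rises by 22.61; labor force unchanged → E = 498.88, U = 35.74, labor force = 534.62 thousand.
New unemployment rate = 35.74 / 534.62 = 6.69%.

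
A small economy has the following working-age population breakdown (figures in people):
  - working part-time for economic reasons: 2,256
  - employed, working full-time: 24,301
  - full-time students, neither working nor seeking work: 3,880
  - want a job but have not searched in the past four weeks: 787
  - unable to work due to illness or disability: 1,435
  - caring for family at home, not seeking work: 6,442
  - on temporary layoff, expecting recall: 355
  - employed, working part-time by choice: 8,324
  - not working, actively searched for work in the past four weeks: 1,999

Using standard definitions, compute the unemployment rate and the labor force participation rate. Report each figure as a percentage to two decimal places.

Employed = 2,256 + 24,301 + 8,324 = 34,881 (anyone who worked, including part-time for economic reasons, counts as employed).
Unemployed = 355 + 1,999 = 2,354 (jobless and actively searching, or on temporary layoff).
Labor force = 34,881 + 2,354 = 37,235.
Not in labor force = 3,880 + 787 + 1,435 + 6,442 = 12,544 (those not working and not actively searching are outside the labor force — including those who want a job but have given up searching).
Civilian working-age population = 37,235 + 12,544 = 49,779.
Unemployment rate = 2,354 / 37,235 = 6.32%.
Labor force participation rate = 37,235 / 49,779 = 74.80%.

Unemployment rate ≈ 6.32%; labor force participation rate ≈ 74.80%.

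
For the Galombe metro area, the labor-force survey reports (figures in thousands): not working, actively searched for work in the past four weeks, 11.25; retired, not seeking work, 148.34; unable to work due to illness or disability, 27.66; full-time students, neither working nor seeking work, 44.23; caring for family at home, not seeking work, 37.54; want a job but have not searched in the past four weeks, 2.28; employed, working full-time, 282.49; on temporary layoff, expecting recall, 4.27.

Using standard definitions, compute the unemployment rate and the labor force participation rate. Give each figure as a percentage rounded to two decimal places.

Unemployment rate ≈ 5.21%; labor force participation rate ≈ 53.40%.

Employed = 282.49 thousand.
Unemployed = 11.25 + 4.27 = 15.52 thousand (jobless and actively searching, or on temporary layoff).
Labor force = 282.49 + 15.52 = 298.01 thousand.
Not in labor force = 148.34 + 27.66 + 44.23 + 37.54 + 2.28 = 260.05 thousand (those not working and not actively searching are outside the labor force — including those who want a job but have given up searching).
Civilian working-age population = 298.01 + 260.05 = 558.06 thousand.
Unemployment rate = 15.52 / 298.01 = 5.21%.
Labor force participation rate = 298.01 / 558.06 = 53.40%.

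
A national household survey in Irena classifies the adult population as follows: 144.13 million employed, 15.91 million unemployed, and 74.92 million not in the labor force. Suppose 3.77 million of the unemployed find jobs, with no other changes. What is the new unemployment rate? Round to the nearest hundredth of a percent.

Initially, labor force = 144.13 + 15.91 = 160.04 million, so u = 15.91/160.04 = 9.94%.
After the change, unemployed falls and employed rises by 3.77; labor force unchanged → E = 147.90, U = 12.14, labor force = 160.04 million.
New unemployment rate = 12.14 / 160.04 = 7.59%.

New unemployment rate ≈ 7.59%.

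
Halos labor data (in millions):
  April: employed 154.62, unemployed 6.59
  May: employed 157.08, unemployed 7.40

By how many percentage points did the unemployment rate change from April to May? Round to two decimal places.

The unemployment rate changed by +0.41 percentage points.

April: labor force = 154.62 + 6.59 = 161.21; u = 6.59/161.21 = 4.09%.
May: labor force = 157.08 + 7.40 = 164.48; u = 7.40/164.48 = 4.50%.
Change = 4.50% − 4.09% = +0.41 pp.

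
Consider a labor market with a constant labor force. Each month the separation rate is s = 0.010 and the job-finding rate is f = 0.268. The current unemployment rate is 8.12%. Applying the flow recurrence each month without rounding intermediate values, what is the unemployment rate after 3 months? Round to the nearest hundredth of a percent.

With a fixed labor force, u_{t+1} = u_t + s·(1−u_t) − f·u_t = u_t·(1−s−f) + s.
Here 1−s−f = 0.722 and s = 0.010.
u_1 = 0.081200 × 0.722 + 0.010 = 0.068626.
u_2 = 0.068626 × 0.722 + 0.010 = 0.059548.
u_3 = 0.059548 × 0.722 + 0.010 = 0.052994.

Unemployment rate after three months ≈ 5.30%.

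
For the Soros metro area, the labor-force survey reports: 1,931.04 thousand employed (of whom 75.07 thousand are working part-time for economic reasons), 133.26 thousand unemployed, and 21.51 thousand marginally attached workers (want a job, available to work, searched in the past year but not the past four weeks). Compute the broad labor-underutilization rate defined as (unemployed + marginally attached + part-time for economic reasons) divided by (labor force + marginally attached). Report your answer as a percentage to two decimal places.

Broad underutilization rate ≈ 11.02%.

Labor force = 1,931.04 + 133.26 = 2,064.30 thousand.
Numerator = 133.26 + 21.51 + 75.07 = 229.84 thousand.
Denominator = 2,064.30 + 21.51 = 2,085.81 thousand.
Broad rate = 229.84 / 2,085.81 = 11.02%.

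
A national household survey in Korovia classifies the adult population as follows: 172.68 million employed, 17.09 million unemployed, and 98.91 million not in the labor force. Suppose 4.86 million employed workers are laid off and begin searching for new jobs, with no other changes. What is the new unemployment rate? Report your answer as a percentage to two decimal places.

Initially, labor force = 172.68 + 17.09 = 189.77 million, so u = 17.09/189.77 = 9.01%.
After the change, employed falls and unemployed rises by 4.86; labor force unchanged → E = 167.82, U = 21.95, labor force = 189.77 million.
New unemployment rate = 21.95 / 189.77 = 11.57%.

New unemployment rate ≈ 11.57%.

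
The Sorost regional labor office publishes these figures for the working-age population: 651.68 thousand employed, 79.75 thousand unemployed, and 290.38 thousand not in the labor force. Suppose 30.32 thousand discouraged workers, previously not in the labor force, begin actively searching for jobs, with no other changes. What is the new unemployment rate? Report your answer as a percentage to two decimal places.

New unemployment rate ≈ 14.45%.

Initially, labor force = 651.68 + 79.75 = 731.43 thousand, so u = 79.75/731.43 = 10.90%.
After the change, unemployed and labor force both rise by 30.32 → E = 651.68, U = 110.07, labor force = 761.75 thousand.
New unemployment rate = 110.07 / 761.75 = 14.45%.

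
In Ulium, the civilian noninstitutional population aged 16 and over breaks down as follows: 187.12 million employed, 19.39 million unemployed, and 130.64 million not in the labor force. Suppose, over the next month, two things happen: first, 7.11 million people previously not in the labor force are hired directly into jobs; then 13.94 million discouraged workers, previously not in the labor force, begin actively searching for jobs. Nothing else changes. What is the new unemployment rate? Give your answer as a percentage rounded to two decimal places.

Initially, labor force = 187.12 + 19.39 = 206.51 million, so u = 19.39/206.51 = 9.39%.
After the first change, employed and labor force both rise by 7.11; unemployed unchanged → E = 194.23, U = 19.39, labor force = 213.62 million.
After the second change, unemployed and labor force both rise by 13.94 → E = 194.23, U = 33.33, labor force = 227.56 million.
New unemployment rate = 33.33 / 227.56 = 14.65%.

New unemployment rate ≈ 14.65%.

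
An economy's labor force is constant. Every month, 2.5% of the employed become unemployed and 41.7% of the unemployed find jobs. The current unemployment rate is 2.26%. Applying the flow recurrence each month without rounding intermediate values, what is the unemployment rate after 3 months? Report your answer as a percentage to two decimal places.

Unemployment rate after three months ≈ 5.07%.

With a fixed labor force, u_{t+1} = u_t + s·(1−u_t) − f·u_t = u_t·(1−s−f) + s.
Here 1−s−f = 0.558 and s = 0.025.
u_1 = 0.022600 × 0.558 + 0.025 = 0.037611.
u_2 = 0.037611 × 0.558 + 0.025 = 0.045987.
u_3 = 0.045987 × 0.558 + 0.025 = 0.050661.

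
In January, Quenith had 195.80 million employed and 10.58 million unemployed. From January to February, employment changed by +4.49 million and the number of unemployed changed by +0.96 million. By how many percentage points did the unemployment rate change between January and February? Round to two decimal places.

The unemployment rate changed by +0.32 percentage points.

January: labor force = 195.80 + 10.58 = 206.38; u = 10.58/206.38 = 5.13%.
February: labor force = 200.29 + 11.54 = 211.83; u = 11.54/211.83 = 5.45%.
Change = 5.45% − 5.13% = +0.32 pp.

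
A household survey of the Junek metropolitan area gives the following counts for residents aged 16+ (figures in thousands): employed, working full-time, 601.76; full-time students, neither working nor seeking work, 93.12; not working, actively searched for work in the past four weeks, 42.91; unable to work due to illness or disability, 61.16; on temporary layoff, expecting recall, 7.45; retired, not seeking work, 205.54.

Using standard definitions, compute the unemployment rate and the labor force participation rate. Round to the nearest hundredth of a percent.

Employed = 601.76 thousand.
Unemployed = 42.91 + 7.45 = 50.36 thousand (jobless and actively searching, or on temporary layoff).
Labor force = 601.76 + 50.36 = 652.12 thousand.
Not in labor force = 93.12 + 61.16 + 205.54 = 359.82 thousand (those not working and not actively searching are outside the labor force).
Civilian working-age population = 652.12 + 359.82 = 1,011.94 thousand.
Unemployment rate = 50.36 / 652.12 = 7.72%.
Labor force participation rate = 652.12 / 1,011.94 = 64.44%.

Unemployment rate ≈ 7.72%; labor force participation rate ≈ 64.44%.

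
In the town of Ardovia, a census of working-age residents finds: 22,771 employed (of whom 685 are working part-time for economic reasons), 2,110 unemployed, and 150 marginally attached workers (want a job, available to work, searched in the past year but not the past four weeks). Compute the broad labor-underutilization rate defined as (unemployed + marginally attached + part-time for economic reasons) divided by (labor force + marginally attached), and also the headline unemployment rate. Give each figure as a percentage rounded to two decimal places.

Broad underutilization rate ≈ 11.77%; headline unemployment rate ≈ 8.48%.

Labor force = 22,771 + 2,110 = 24,881.
Numerator = 2,110 + 150 + 685 = 2,945.
Denominator = 24,881 + 150 = 25,031.
Broad rate = 2,945 / 25,031 = 11.77%.
Headline unemployment rate = 2,110 / 24,881 = 8.48%.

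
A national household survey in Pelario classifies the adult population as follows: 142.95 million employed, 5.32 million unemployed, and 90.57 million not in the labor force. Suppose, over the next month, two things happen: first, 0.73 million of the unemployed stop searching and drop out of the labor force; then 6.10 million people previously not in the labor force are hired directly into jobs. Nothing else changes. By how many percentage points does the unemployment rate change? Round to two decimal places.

The unemployment rate changes by −0.60 percentage points.

Initially, labor force = 142.95 + 5.32 = 148.27 million, so u = 5.32/148.27 = 3.59%.
After the first change, unemployed and labor force both fall by 0.73 → E = 142.95, U = 4.59, labor force = 147.54 million.
After the second change, employed and labor force both rise by 6.10; unemployed unchanged → E = 149.05, U = 4.59, labor force = 153.64 million.
New unemployment rate = 4.59 / 153.64 = 2.99%.
Change = 2.99% − 3.59% = −0.60 percentage points.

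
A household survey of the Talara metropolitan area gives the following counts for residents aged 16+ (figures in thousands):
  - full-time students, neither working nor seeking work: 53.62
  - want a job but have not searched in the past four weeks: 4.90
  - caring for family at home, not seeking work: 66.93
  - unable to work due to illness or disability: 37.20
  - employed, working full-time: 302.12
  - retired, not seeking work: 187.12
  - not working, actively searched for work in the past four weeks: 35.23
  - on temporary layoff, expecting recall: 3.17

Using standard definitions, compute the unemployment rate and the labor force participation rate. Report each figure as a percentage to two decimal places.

Unemployment rate ≈ 11.28%; labor force participation rate ≈ 49.33%.

Employed = 302.12 thousand.
Unemployed = 35.23 + 3.17 = 38.40 thousand (jobless and actively searching, or on temporary layoff).
Labor force = 302.12 + 38.40 = 340.52 thousand.
Not in labor force = 53.62 + 4.90 + 66.93 + 37.20 + 187.12 = 349.77 thousand (those not working and not actively searching are outside the labor force — including those who want a job but have given up searching).
Civilian working-age population = 340.52 + 349.77 = 690.29 thousand.
Unemployment rate = 38.40 / 340.52 = 11.28%.
Labor force participation rate = 340.52 / 690.29 = 49.33%.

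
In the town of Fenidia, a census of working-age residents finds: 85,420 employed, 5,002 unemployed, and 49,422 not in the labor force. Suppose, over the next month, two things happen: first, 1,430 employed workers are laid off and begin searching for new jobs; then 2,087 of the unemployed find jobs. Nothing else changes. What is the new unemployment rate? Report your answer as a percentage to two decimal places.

New unemployment rate ≈ 4.81%.

Initially, labor force = 85,420 + 5,002 = 90,422, so u = 5,002/90,422 = 5.53%.
After the first change, employed falls and unemployed rises by 1,430; labor force unchanged → E = 83,990, U = 6,432, labor force = 90,422.
After the second change, unemployed falls and employed rises by 2,087; labor force unchanged → E = 86,077, U = 4,345, labor force = 90,422.
New unemployment rate = 4,345 / 90,422 = 4.81%.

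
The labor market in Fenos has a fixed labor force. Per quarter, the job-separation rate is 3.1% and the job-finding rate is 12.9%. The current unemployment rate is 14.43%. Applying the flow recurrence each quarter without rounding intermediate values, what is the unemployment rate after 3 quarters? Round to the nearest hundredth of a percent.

With a fixed labor force, u_{t+1} = u_t + s·(1−u_t) − f·u_t = u_t·(1−s−f) + s.
Here 1−s−f = 0.840 and s = 0.031.
u_1 = 0.144300 × 0.840 + 0.031 = 0.152212.
u_2 = 0.152212 × 0.840 + 0.031 = 0.158858.
u_3 = 0.158858 × 0.840 + 0.031 = 0.164441.

Unemployment rate after three quarters ≈ 16.44%.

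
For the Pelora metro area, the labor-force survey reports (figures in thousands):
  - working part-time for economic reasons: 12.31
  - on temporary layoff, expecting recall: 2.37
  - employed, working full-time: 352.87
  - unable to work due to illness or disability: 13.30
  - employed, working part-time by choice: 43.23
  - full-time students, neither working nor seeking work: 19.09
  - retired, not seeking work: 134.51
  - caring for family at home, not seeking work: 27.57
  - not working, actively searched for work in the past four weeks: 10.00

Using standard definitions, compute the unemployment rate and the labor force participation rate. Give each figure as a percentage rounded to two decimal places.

Unemployment rate ≈ 2.94%; labor force participation rate ≈ 68.39%.

Employed = 12.31 + 352.87 + 43.23 = 408.41 thousand (anyone who worked, including part-time for economic reasons, counts as employed).
Unemployed = 2.37 + 10.00 = 12.37 thousand (jobless and actively searching, or on temporary layoff).
Labor force = 408.41 + 12.37 = 420.78 thousand.
Not in labor force = 13.30 + 19.09 + 134.51 + 27.57 = 194.47 thousand (those not working and not actively searching are outside the labor force).
Civilian working-age population = 420.78 + 194.47 = 615.25 thousand.
Unemployment rate = 12.37 / 420.78 = 2.94%.
Labor force participation rate = 420.78 / 615.25 = 68.39%.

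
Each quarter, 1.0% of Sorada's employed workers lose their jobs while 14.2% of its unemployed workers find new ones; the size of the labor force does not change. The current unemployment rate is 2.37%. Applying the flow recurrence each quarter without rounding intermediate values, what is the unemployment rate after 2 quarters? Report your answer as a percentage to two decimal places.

Unemployment rate after two quarters ≈ 3.55%.

With a fixed labor force, u_{t+1} = u_t + s·(1−u_t) − f·u_t = u_t·(1−s−f) + s.
Here 1−s−f = 0.848 and s = 0.010.
u_1 = 0.023700 × 0.848 + 0.010 = 0.030098.
u_2 = 0.030098 × 0.848 + 0.010 = 0.035523.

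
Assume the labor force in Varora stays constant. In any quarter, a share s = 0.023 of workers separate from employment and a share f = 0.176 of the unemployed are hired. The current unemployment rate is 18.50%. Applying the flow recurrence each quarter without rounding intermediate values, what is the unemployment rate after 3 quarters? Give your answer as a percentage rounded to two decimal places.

With a fixed labor force, u_{t+1} = u_t + s·(1−u_t) − f·u_t = u_t·(1−s−f) + s.
Here 1−s−f = 0.801 and s = 0.023.
u_1 = 0.185000 × 0.801 + 0.023 = 0.171185.
u_2 = 0.171185 × 0.801 + 0.023 = 0.160119.
u_3 = 0.160119 × 0.801 + 0.023 = 0.151255.

Unemployment rate after three quarters ≈ 15.13%.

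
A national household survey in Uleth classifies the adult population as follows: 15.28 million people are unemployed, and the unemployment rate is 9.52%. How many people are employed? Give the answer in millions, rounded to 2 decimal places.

About 145.22 million are employed.

Labor force = U / u = 15.28 / 0.0952 ≈ 160.50 million.
Employed = labor force − unemployed = 160.50 − 15.28 = 145.22 million.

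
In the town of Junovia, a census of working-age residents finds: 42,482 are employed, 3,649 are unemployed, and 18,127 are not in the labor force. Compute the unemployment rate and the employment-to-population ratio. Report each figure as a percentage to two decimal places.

Labor force = employed + unemployed = 42,482 + 3,649 = 46,131.
Working-age population = 46,131 + 18,127 = 64,258.
Unemployment rate = 3,649 / 46,131 = 7.91%.
Employment-population ratio = 42,482 / 64,258 = 66.11%.

Unemployment rate ≈ 7.91%; employment-population ratio ≈ 66.11%.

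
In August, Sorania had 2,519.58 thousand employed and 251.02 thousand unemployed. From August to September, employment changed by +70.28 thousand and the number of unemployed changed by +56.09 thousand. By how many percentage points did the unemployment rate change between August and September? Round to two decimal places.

The unemployment rate changed by +1.54 percentage points.

August: labor force = 2,519.58 + 251.02 = 2,770.60; u = 251.02/2,770.60 = 9.06%.
September: labor force = 2,589.86 + 307.11 = 2,896.97; u = 307.11/2,896.97 = 10.60%.
Change = 10.60% − 9.06% = +1.54 pp.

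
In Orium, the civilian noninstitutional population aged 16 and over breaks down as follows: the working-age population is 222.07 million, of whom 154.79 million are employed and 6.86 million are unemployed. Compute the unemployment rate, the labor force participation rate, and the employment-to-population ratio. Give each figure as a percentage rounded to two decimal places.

Labor force = employed + unemployed = 154.79 + 6.86 = 161.65 million.
Unemployment rate = 6.86 / 161.65 = 4.24%.
Labor force participation rate = 161.65 / 222.07 = 72.79%.
Employment-population ratio = 154.79 / 222.07 = 69.70%.

Unemployment rate ≈ 4.24%; labor force participation rate ≈ 72.79%; employment-population ratio ≈ 69.70%.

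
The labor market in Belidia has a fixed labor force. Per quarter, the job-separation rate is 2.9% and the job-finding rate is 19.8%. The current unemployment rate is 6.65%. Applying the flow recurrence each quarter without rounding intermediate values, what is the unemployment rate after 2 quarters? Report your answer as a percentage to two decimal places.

Unemployment rate after two quarters ≈ 9.12%.

With a fixed labor force, u_{t+1} = u_t + s·(1−u_t) − f·u_t = u_t·(1−s−f) + s.
Here 1−s−f = 0.773 and s = 0.029.
u_1 = 0.066500 × 0.773 + 0.029 = 0.080405.
u_2 = 0.080405 × 0.773 + 0.029 = 0.091153.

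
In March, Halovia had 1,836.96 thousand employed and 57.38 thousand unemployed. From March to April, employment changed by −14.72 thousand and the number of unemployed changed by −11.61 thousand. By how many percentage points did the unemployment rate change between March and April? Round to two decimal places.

March: labor force = 1,836.96 + 57.38 = 1,894.34; u = 57.38/1,894.34 = 3.03%.
April: labor force = 1,822.24 + 45.77 = 1,868.01; u = 45.77/1,868.01 = 2.45%.
Change = 2.45% − 3.03% = −0.58 pp.

The unemployment rate changed by −0.58 percentage points.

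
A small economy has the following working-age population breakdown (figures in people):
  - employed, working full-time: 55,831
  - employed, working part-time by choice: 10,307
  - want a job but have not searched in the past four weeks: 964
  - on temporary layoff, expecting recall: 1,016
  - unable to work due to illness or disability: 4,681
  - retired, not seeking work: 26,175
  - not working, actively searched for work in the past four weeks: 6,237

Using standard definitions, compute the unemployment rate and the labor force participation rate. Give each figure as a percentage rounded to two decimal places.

Employed = 55,831 + 10,307 = 66,138.
Unemployed = 1,016 + 6,237 = 7,253 (jobless and actively searching, or on temporary layoff).
Labor force = 66,138 + 7,253 = 73,391.
Not in labor force = 964 + 4,681 + 26,175 = 31,820 (those not working and not actively searching are outside the labor force — including those who want a job but have given up searching).
Civilian working-age population = 73,391 + 31,820 = 105,211.
Unemployment rate = 7,253 / 73,391 = 9.88%.
Labor force participation rate = 73,391 / 105,211 = 69.76%.

Unemployment rate ≈ 9.88%; labor force participation rate ≈ 69.76%.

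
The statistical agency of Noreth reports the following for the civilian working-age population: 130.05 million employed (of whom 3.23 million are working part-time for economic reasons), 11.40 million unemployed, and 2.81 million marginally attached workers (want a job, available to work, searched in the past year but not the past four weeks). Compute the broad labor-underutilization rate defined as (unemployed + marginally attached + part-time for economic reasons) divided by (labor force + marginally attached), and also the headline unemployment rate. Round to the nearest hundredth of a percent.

Labor force = 130.05 + 11.40 = 141.45 million.
Numerator = 11.40 + 2.81 + 3.23 = 17.44 million.
Denominator = 141.45 + 2.81 = 144.26 million.
Broad rate = 17.44 / 144.26 = 12.09%.
Headline unemployment rate = 11.40 / 141.45 = 8.06%.

Broad underutilization rate ≈ 12.09%; headline unemployment rate ≈ 8.06%.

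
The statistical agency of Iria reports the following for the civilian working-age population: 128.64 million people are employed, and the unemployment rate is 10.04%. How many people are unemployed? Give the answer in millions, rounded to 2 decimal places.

About 14.36 million are unemployed.

Let U be the number unemployed. The labor force is E + U, and U/(E+U) = 0.1004.
So U = 0.1004 × 128.64 / (1 − 0.1004) = 12.9155 / 0.8996 ≈ 14.36 million.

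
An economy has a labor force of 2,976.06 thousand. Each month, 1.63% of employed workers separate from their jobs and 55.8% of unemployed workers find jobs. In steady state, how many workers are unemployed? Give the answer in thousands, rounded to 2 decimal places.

About 84.47 thousand are unemployed in steady state.

Steady-state unemployment rate u* = s/(s+f) = 1.63/(1.63+55.8) = 0.028382.
Unemployed = u* × labor force = 0.028382 × 2,976.06 ≈ 84.47 thousand.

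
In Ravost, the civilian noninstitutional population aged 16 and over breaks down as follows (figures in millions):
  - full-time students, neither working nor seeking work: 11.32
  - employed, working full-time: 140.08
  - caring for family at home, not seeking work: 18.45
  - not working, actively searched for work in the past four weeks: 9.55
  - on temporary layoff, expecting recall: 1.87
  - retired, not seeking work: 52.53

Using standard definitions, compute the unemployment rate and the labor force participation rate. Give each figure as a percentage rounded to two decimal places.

Unemployment rate ≈ 7.54%; labor force participation rate ≈ 64.80%.

Employed = 140.08 million.
Unemployed = 9.55 + 1.87 = 11.42 million (jobless and actively searching, or on temporary layoff).
Labor force = 140.08 + 11.42 = 151.50 million.
Not in labor force = 11.32 + 18.45 + 52.53 = 82.30 million (those not working and not actively searching are outside the labor force).
Civilian working-age population = 151.50 + 82.30 = 233.80 million.
Unemployment rate = 11.42 / 151.50 = 7.54%.
Labor force participation rate = 151.50 / 233.80 = 64.80%.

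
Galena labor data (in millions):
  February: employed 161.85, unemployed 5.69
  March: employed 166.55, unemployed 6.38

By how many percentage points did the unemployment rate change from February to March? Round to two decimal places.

The unemployment rate changed by +0.29 percentage points.

February: labor force = 161.85 + 5.69 = 167.54; u = 5.69/167.54 = 3.40%.
March: labor force = 166.55 + 6.38 = 172.93; u = 6.38/172.93 = 3.69%.
Change = 3.69% − 3.40% = +0.29 pp.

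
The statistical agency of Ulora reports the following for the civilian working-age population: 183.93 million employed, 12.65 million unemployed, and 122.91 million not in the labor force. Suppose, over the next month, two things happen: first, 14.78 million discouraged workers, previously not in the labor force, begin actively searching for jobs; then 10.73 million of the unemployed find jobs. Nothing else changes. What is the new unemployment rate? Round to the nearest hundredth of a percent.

New unemployment rate ≈ 7.90%.

Initially, labor force = 183.93 + 12.65 = 196.58 million, so u = 12.65/196.58 = 6.44%.
After the first change, unemployed and labor force both rise by 14.78 → E = 183.93, U = 27.43, labor force = 211.36 million.
After the second change, unemployed falls and employed rises by 10.73; labor force unchanged → E = 194.66, U = 16.70, labor force = 211.36 million.
New unemployment rate = 16.70 / 211.36 = 7.90%.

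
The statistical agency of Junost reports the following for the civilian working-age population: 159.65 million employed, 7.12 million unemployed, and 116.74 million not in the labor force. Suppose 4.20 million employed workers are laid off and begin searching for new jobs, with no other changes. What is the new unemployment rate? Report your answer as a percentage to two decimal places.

Initially, labor force = 159.65 + 7.12 = 166.77 million, so u = 7.12/166.77 = 4.27%.
After the change, employed falls and unemployed rises by 4.20; labor force unchanged → E = 155.45, U = 11.32, labor force = 166.77 million.
New unemployment rate = 11.32 / 166.77 = 6.79%.

New unemployment rate ≈ 6.79%.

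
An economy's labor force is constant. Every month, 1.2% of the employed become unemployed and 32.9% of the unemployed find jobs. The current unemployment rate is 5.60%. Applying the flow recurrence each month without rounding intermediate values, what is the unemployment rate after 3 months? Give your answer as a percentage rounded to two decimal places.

With a fixed labor force, u_{t+1} = u_t + s·(1−u_t) − f·u_t = u_t·(1−s−f) + s.
Here 1−s−f = 0.659 and s = 0.012.
u_1 = 0.056000 × 0.659 + 0.012 = 0.048904.
u_2 = 0.048904 × 0.659 + 0.012 = 0.044228.
u_3 = 0.044228 × 0.659 + 0.012 = 0.041146.

Unemployment rate after three months ≈ 4.11%.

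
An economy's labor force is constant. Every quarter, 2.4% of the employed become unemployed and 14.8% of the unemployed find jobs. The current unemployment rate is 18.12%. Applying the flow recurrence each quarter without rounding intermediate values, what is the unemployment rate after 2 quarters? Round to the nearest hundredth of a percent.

Unemployment rate after two quarters ≈ 16.81%.

With a fixed labor force, u_{t+1} = u_t + s·(1−u_t) − f·u_t = u_t·(1−s−f) + s.
Here 1−s−f = 0.828 and s = 0.024.
u_1 = 0.181200 × 0.828 + 0.024 = 0.174034.
u_2 = 0.174034 × 0.828 + 0.024 = 0.168100.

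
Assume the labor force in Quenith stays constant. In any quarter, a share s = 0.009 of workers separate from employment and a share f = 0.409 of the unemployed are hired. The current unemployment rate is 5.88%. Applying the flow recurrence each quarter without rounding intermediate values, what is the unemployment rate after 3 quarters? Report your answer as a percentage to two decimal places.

Unemployment rate after three quarters ≈ 2.89%.

With a fixed labor force, u_{t+1} = u_t + s·(1−u_t) − f·u_t = u_t·(1−s−f) + s.
Here 1−s−f = 0.582 and s = 0.009.
u_1 = 0.058800 × 0.582 + 0.009 = 0.043222.
u_2 = 0.043222 × 0.582 + 0.009 = 0.034155.
u_3 = 0.034155 × 0.582 + 0.009 = 0.028878.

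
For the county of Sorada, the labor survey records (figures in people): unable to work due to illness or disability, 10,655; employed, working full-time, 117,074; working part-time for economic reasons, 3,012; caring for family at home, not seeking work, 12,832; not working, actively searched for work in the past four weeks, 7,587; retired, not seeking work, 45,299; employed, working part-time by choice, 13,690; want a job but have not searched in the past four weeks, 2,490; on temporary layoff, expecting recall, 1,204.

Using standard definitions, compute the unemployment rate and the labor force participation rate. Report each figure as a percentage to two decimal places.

Unemployment rate ≈ 6.17%; labor force participation rate ≈ 66.67%.

Employed = 117,074 + 3,012 + 13,690 = 133,776 (anyone who worked, including part-time for economic reasons, counts as employed).
Unemployed = 7,587 + 1,204 = 8,791 (jobless and actively searching, or on temporary layoff).
Labor force = 133,776 + 8,791 = 142,567.
Not in labor force = 10,655 + 12,832 + 45,299 + 2,490 = 71,276 (those not working and not actively searching are outside the labor force — including those who want a job but have given up searching).
Civilian working-age population = 142,567 + 71,276 = 213,843.
Unemployment rate = 8,791 / 142,567 = 6.17%.
Labor force participation rate = 142,567 / 213,843 = 66.67%.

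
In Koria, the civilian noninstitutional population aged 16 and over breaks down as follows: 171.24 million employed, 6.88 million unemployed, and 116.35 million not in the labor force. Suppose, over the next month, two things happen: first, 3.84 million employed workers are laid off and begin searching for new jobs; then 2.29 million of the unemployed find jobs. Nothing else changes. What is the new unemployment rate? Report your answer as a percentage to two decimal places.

New unemployment rate ≈ 4.73%.

Initially, labor force = 171.24 + 6.88 = 178.12 million, so u = 6.88/178.12 = 3.86%.
After the first change, employed falls and unemployed rises by 3.84; labor force unchanged → E = 167.40, U = 10.72, labor force = 178.12 million.
After the second change, unemployed falls and employed rises by 2.29; labor force unchanged → E = 169.69, U = 8.43, labor force = 178.12 million.
New unemployment rate = 8.43 / 178.12 = 4.73%.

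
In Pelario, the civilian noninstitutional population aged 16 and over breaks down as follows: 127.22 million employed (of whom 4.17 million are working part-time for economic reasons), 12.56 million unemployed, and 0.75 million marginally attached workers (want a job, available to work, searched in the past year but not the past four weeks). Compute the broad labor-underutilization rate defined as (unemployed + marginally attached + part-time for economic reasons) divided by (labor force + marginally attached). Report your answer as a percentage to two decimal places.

Labor force = 127.22 + 12.56 = 139.78 million.
Numerator = 12.56 + 0.75 + 4.17 = 17.48 million.
Denominator = 139.78 + 0.75 = 140.53 million.
Broad rate = 17.48 / 140.53 = 12.44%.

Broad underutilization rate ≈ 12.44%.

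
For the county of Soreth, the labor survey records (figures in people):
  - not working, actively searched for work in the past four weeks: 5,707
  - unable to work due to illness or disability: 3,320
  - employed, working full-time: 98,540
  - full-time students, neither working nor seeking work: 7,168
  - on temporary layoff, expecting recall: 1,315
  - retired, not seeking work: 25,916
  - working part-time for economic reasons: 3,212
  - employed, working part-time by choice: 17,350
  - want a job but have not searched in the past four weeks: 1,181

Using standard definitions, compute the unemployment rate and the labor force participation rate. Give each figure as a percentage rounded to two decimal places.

Employed = 98,540 + 3,212 + 17,350 = 119,102 (anyone who worked, including part-time for economic reasons, counts as employed).
Unemployed = 5,707 + 1,315 = 7,022 (jobless and actively searching, or on temporary layoff).
Labor force = 119,102 + 7,022 = 126,124.
Not in labor force = 3,320 + 7,168 + 25,916 + 1,181 = 37,585 (those not working and not actively searching are outside the labor force — including those who want a job but have given up searching).
Civilian working-age population = 126,124 + 37,585 = 163,709.
Unemployment rate = 7,022 / 126,124 = 5.57%.
Labor force participation rate = 126,124 / 163,709 = 77.04%.

Unemployment rate ≈ 5.57%; labor force participation rate ≈ 77.04%.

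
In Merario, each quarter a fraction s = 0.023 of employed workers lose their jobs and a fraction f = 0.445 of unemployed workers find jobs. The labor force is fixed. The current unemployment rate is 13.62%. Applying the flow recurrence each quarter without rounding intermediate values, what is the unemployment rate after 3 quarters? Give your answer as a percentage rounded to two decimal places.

Unemployment rate after three quarters ≈ 6.23%.

With a fixed labor force, u_{t+1} = u_t + s·(1−u_t) − f·u_t = u_t·(1−s−f) + s.
Here 1−s−f = 0.532 and s = 0.023.
u_1 = 0.136200 × 0.532 + 0.023 = 0.095458.
u_2 = 0.095458 × 0.532 + 0.023 = 0.073784.
u_3 = 0.073784 × 0.532 + 0.023 = 0.062253.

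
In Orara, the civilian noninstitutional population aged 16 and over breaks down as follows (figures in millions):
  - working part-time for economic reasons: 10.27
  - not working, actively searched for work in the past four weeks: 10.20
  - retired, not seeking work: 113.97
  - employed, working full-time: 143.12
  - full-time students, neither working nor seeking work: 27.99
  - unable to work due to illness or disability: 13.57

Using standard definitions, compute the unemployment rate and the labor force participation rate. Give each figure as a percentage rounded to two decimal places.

Unemployment rate ≈ 6.24%; labor force participation rate ≈ 51.26%.

Employed = 10.27 + 143.12 = 153.39 million (anyone who worked, including part-time for economic reasons, counts as employed).
Unemployed = 10.20 million.
Labor force = 153.39 + 10.20 = 163.59 million.
Not in labor force = 113.97 + 27.99 + 13.57 = 155.53 million (those not working and not actively searching are outside the labor force).
Civilian working-age population = 163.59 + 155.53 = 319.12 million.
Unemployment rate = 10.20 / 163.59 = 6.24%.
Labor force participation rate = 163.59 / 319.12 = 51.26%.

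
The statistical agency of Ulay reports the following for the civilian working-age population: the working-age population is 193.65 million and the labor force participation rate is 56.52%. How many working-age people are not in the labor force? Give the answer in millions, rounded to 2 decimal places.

About 84.20 million are not in the labor force.

Share not in the labor force = 1 − 0.5652 = 0.4348.
Not in labor force = 0.4348 × 193.65 ≈ 84.20 million.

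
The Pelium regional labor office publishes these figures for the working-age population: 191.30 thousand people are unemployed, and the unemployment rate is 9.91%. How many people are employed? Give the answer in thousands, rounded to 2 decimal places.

Labor force = U / u = 191.30 / 0.0991 ≈ 1,930.37 thousand.
Employed = labor force − unemployed = 1,930.37 − 191.30 = 1,739.07 thousand.

About 1,739.07 thousand are employed.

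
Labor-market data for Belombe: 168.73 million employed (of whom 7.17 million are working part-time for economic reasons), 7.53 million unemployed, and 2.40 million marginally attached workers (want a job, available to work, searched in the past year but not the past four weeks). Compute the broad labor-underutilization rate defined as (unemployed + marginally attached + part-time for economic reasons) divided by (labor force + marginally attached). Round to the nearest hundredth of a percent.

Broad underutilization rate ≈ 9.57%.

Labor force = 168.73 + 7.53 = 176.26 million.
Numerator = 7.53 + 2.40 + 7.17 = 17.10 million.
Denominator = 176.26 + 2.40 = 178.66 million.
Broad rate = 17.10 / 178.66 = 9.57%.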